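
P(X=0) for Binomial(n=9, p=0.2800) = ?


C(9,0) = 1
p^0 = 1.000000
(1-p)^9 = 0.051999
P = 1 * 1.000000 * 0.051999 = 0.0520

P(X=0) = 0.0520


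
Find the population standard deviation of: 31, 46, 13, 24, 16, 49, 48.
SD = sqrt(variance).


Mean = 32.4286
Variance = 203.1020
SD = sqrt(203.1020) = 14.2514

SD = 14.2514


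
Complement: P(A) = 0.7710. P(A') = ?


P(not A) = 1 - 0.7710 = 0.2290

P(not A) = 0.2290


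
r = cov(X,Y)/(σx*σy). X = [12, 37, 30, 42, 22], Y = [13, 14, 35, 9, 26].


Mean X = 28.6000, Mean Y = 19.4000
SD X = 10.688311, SD Y = 9.645724
Cov = -20.040000
r = -20.040000/(10.688311*9.645724) = -0.1944

r = -0.1944


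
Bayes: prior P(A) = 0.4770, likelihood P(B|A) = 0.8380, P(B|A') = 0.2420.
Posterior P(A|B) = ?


P(B) = P(B|A)*P(A) + P(B|A')*P(A')
= 0.8380*0.4770 + 0.2420*0.5230
= 0.399726 + 0.126566 = 0.526292
P(A|B) = 0.399726/0.526292 = 0.7595

P(A|B) = 0.7595


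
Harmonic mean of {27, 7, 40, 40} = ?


Sum of reciprocals = 1/27 + 1/7 + 1/40 + 1/40 = 0.229894
HM = 4/0.229894 = 17.3993

HM = 17.3993


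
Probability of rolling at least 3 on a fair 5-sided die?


Favorable outcomes (roll ≥ 3): 3
Total outcomes = 5
P = 3/5 = 0.6000

P = 0.6000


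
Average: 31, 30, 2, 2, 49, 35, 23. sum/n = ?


Sum = 31 + 30 + 2 + 2 + 49 + 35 + 23 = 172
n = 7
Mean = 172/7 = 24.5714

Mean = 24.5714


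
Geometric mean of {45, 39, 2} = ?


Product = 45 × 39 × 2 = 3510
GM = 3510^(1/3) = 15.1974

GM = 15.1974


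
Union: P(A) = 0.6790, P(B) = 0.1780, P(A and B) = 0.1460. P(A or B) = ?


P(A∪B) = 0.6790 + 0.1780 - 0.1460
= 0.8570 - 0.1460
= 0.7110

P(A∪B) = 0.7110


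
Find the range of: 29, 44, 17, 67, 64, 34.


Max = 67, Min = 17
Range = 67 - 17 = 50

Range = 50


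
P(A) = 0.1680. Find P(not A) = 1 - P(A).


P(not A) = 1 - 0.1680 = 0.8320

P(not A) = 0.8320


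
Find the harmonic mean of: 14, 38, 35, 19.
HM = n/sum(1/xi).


Sum of reciprocals = 1/14 + 1/38 + 1/35 + 1/19 = 0.178947
HM = 4/0.178947 = 22.3529

HM = 22.3529


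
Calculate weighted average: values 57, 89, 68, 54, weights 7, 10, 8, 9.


Numerator = 57*7 + 89*10 + 68*8 + 54*9 = 2319
Denominator = 7 + 10 + 8 + 9 = 34
WM = 2319/34 = 68.2059

WM = 68.2059


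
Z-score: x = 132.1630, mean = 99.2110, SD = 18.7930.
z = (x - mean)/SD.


z = (132.1630 - 99.2110)/18.7930
= 32.9520/18.7930
= 1.7534

z = 1.7534


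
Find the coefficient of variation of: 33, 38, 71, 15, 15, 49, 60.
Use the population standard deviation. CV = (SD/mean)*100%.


Mean = 40.1429
SD = 19.8021
CV = (19.8021/40.1429)*100 = 49.3290%

CV = 49.3290%


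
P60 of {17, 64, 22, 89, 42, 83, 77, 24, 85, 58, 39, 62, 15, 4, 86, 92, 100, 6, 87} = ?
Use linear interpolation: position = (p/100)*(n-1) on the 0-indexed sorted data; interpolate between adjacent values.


Sorted: 4, 6, 15, 17, 22, 24, 39, 42, 58, 62, 64, 77, 83, 85, 86, 87, 89, 92, 100
n = 19
Index = 60/100 * 18 = 10.8000
Lower = data[10] = 64, Upper = data[11] = 77
P60 = 64 + 0.8000*(13) = 74.4000

P60 = 74.4000


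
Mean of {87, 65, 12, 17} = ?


Sum = 87 + 65 + 12 + 17 = 181
n = 4
Mean = 181/4 = 45.2500

Mean = 45.2500


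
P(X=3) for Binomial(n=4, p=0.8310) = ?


C(4,3) = 4
p^3 = 0.573856
(1-p)^1 = 0.169000
P = 4 * 0.573856 * 0.169000 = 0.3879

P(X=3) = 0.3879


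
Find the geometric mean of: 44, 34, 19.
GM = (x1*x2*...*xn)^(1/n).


Product = 44 × 34 × 19 = 28424
GM = 28424^(1/3) = 30.5184

GM = 30.5184


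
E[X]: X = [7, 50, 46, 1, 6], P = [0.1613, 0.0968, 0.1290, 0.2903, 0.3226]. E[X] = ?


E[X] = 7*0.1613 + 50*0.0968 + 46*0.1290 + 1*0.2903 + 6*0.3226
= 1.1291 + 4.8400 + 5.9340 + 0.2903 + 1.9356
= 14.1290

E[X] = 14.1290


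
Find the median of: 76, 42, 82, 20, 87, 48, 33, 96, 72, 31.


Sorted: 20, 31, 33, 42, 48, 72, 76, 82, 87, 96
n = 10 (even)
Middle values: 48 and 72
Median = (48+72)/2 = 60.0000

Median = 60.0000


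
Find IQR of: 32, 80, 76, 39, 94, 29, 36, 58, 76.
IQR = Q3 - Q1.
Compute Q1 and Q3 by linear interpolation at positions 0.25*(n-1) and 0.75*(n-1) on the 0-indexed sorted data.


Sorted: 29, 32, 36, 39, 58, 76, 76, 80, 94
Q1 (25th %ile) = 36.0000
Q3 (75th %ile) = 76.0000
IQR = 76.0000 - 36.0000 = 40.0000

IQR = 40.0000


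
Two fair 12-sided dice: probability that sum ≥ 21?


Total outcomes = 12×12 = 144
Favorable (sum ≥ 21): 10
P = 10/144 = 0.0694

P = 0.0694


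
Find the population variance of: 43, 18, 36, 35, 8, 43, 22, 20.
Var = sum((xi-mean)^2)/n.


Mean = 28.1250
Squared deviations: 221.2656, 102.5156, 62.0156, 47.2656, 405.0156, 221.2656, 37.5156, 66.0156
Sum = 1162.8750
Variance = 1162.8750/8 = 145.3594

Variance = 145.3594


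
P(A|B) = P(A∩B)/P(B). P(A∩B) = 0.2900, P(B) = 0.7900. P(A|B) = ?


P(A|B) = 0.2900/0.7900 = 0.3671

P(A|B) = 0.3671


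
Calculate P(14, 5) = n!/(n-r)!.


P(14,5) = 14!/9!
= 87178291200/362880
= 240240

P(14,5) = 240240


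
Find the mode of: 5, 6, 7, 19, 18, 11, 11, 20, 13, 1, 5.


Frequencies: 1:1, 5:2, 6:1, 7:1, 11:2, 13:1, 18:1, 19:1, 20:1
Max frequency = 2
Mode = 5, 11

Mode = 5, 11


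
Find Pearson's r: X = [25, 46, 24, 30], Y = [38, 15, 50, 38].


Mean X = 31.2500, Mean Y = 35.2500
SD X = 8.814051, SD Y = 12.676257
Cov = -106.562500
r = -106.562500/(8.814051*12.676257) = -0.9538

r = -0.9538


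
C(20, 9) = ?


C(20,9) = 20!/(9! × 11!)
= 2432902008176640000/(362880 × 39916800)
= 167960

C(20,9) = 167960


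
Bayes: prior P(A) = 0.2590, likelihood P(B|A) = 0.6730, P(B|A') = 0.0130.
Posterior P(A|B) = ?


P(B) = P(B|A)*P(A) + P(B|A')*P(A')
= 0.6730*0.2590 + 0.0130*0.7410
= 0.174307 + 0.009633 = 0.183940
P(A|B) = 0.174307/0.183940 = 0.9476

P(A|B) = 0.9476


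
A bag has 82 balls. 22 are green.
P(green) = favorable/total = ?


P = 22/82 = 0.2683

P = 0.2683


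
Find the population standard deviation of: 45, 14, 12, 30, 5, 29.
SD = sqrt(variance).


Mean = 22.5000
Variance = 182.2500
SD = sqrt(182.2500) = 13.5000

SD = 13.5000


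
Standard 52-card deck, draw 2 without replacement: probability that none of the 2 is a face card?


P(no face cards) = (40/52) × (39/51)
= 0.5882

P = 0.5882


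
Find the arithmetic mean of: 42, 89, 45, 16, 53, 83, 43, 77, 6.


Sum = 42 + 89 + 45 + 16 + 53 + 83 + 43 + 77 + 6 = 454
n = 9
Mean = 454/9 = 50.4444

Mean = 50.4444


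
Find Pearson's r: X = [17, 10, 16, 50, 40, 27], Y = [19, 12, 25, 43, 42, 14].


Mean X = 26.6667, Mean Y = 25.8333
SD X = 14.185282, SD Y = 12.482210
Cov = 152.944444
r = 152.944444/(14.185282*12.482210) = 0.8638

r = 0.8638


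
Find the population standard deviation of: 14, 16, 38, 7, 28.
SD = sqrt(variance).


Mean = 20.6000
Variance = 121.4400
SD = sqrt(121.4400) = 11.0200

SD = 11.0200


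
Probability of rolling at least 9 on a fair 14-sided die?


Favorable outcomes (roll ≥ 9): 6
Total outcomes = 14
P = 6/14 = 0.4286

P = 0.4286


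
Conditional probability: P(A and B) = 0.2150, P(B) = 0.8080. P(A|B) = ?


P(A|B) = 0.2150/0.8080 = 0.2661

P(A|B) = 0.2661


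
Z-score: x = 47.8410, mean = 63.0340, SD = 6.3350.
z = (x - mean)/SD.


z = (47.8410 - 63.0340)/6.3350
= -15.1930/6.3350
= -2.3983

z = -2.3983


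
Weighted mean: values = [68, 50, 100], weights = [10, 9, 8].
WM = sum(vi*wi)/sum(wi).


Numerator = 68*10 + 50*9 + 100*8 = 1930
Denominator = 10 + 9 + 8 = 27
WM = 1930/27 = 71.4815

WM = 71.4815


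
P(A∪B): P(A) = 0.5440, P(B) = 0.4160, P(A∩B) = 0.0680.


P(A∪B) = 0.5440 + 0.4160 - 0.0680
= 0.9600 - 0.0680
= 0.8920

P(A∪B) = 0.8920


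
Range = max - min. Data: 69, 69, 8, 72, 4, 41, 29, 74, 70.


Max = 74, Min = 4
Range = 74 - 4 = 70

Range = 70


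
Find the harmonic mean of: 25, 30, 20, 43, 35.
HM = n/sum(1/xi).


Sum of reciprocals = 1/25 + 1/30 + 1/20 + 1/43 + 1/35 = 0.175161
HM = 5/0.175161 = 28.5452

HM = 28.5452


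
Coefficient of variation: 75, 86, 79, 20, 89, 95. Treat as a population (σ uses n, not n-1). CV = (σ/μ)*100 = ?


Mean = 74.0000
SD = 25.0067
CV = (25.0067/74.0000)*100 = 33.7928%

CV = 33.7928%


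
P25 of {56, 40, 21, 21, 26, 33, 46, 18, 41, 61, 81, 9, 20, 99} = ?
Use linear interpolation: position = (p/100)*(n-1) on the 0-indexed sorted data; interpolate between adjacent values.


Sorted: 9, 18, 20, 21, 21, 26, 33, 40, 41, 46, 56, 61, 81, 99
n = 14
Index = 25/100 * 13 = 3.2500
Lower = data[3] = 21, Upper = data[4] = 21
P25 = 21 + 0.2500*(0) = 21.0000

P25 = 21.0000


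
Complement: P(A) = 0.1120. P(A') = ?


P(not A) = 1 - 0.1120 = 0.8880

P(not A) = 0.8880


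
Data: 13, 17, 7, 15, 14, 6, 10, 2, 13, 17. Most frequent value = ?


Frequencies: 2:1, 6:1, 7:1, 10:1, 13:2, 14:1, 15:1, 17:2
Max frequency = 2
Mode = 13, 17

Mode = 13, 17


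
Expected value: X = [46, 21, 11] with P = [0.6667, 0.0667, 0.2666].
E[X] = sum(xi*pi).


E[X] = 46*0.6667 + 21*0.0667 + 11*0.2666
= 30.6682 + 1.4007 + 2.9326
= 35.0015

E[X] = 35.0015


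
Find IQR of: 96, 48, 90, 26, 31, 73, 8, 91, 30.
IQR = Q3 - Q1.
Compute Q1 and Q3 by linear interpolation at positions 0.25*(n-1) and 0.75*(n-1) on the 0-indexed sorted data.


Sorted: 8, 26, 30, 31, 48, 73, 90, 91, 96
Q1 (25th %ile) = 30.0000
Q3 (75th %ile) = 90.0000
IQR = 90.0000 - 30.0000 = 60.0000

IQR = 60.0000


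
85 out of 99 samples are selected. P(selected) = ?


P = 85/99 = 0.8586

P = 0.8586


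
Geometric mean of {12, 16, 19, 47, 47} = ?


Product = 12 × 16 × 19 × 47 × 47 = 8058432
GM = 8058432^(1/5) = 24.0575

GM = 24.0575


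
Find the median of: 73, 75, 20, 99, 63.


Sorted: 20, 63, 73, 75, 99
n = 5 (odd)
Middle value = 73

Median = 73


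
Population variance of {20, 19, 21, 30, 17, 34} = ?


Mean = 23.5000
Squared deviations: 12.2500, 20.2500, 6.2500, 42.2500, 42.2500, 110.2500
Sum = 233.5000
Variance = 233.5000/6 = 38.9167

Variance = 38.9167


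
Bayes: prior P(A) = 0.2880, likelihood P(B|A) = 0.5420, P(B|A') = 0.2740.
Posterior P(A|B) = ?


P(B) = P(B|A)*P(A) + P(B|A')*P(A')
= 0.5420*0.2880 + 0.2740*0.7120
= 0.156096 + 0.195088 = 0.351184
P(A|B) = 0.156096/0.351184 = 0.4445

P(A|B) = 0.4445


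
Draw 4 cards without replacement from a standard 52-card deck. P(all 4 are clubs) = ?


P(all clubs) = (13/52) × (12/51) × (11/50) × (10/49)
= 0.0026

P = 0.0026


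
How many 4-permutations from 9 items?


P(9,4) = 9!/5!
= 362880/120
= 3024

P(9,4) = 3024


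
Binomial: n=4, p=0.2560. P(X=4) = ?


C(4,4) = 1
p^4 = 0.004295
(1-p)^0 = 1.000000
P = 1 * 0.004295 * 1.000000 = 0.0043

P(X=4) = 0.0043


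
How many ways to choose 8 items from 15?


C(15,8) = 15!/(8! × 7!)
= 1307674368000/(40320 × 5040)
= 6435

C(15,8) = 6435


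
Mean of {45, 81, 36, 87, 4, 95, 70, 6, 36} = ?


Sum = 45 + 81 + 36 + 87 + 4 + 95 + 70 + 6 + 36 = 460
n = 9
Mean = 460/9 = 51.1111

Mean = 51.1111


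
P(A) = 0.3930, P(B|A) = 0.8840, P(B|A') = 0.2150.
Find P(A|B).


P(B) = P(B|A)*P(A) + P(B|A')*P(A')
= 0.8840*0.3930 + 0.2150*0.6070
= 0.347412 + 0.130505 = 0.477917
P(A|B) = 0.347412/0.477917 = 0.7269

P(A|B) = 0.7269


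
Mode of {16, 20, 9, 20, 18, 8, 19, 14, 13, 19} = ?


Frequencies: 8:1, 9:1, 13:1, 14:1, 16:1, 18:1, 19:2, 20:2
Max frequency = 2
Mode = 19, 20

Mode = 19, 20


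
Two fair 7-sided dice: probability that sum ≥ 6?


Total outcomes = 7×7 = 49
Favorable (sum ≥ 6): 39
P = 39/49 = 0.7959

P = 0.7959


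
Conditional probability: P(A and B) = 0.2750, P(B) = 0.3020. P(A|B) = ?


P(A|B) = 0.2750/0.3020 = 0.9106

P(A|B) = 0.9106


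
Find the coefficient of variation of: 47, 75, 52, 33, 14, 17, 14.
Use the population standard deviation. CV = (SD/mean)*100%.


Mean = 36.0000
SD = 21.5008
CV = (21.5008/36.0000)*100 = 59.7245%

CV = 59.7245%


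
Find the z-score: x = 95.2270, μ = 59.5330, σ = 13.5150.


z = (95.2270 - 59.5330)/13.5150
= 35.6940/13.5150
= 2.6411

z = 2.6411


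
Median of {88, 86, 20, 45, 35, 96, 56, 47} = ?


Sorted: 20, 35, 45, 47, 56, 86, 88, 96
n = 8 (even)
Middle values: 47 and 56
Median = (47+56)/2 = 51.5000

Median = 51.5000


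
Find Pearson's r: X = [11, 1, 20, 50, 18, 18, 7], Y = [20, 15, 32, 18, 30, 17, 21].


Mean X = 17.8571, Mean Y = 21.8571
SD X = 14.574229, SD Y = 6.081085
Cov = 5.122449
r = 5.122449/(14.574229*6.081085) = 0.0578

r = 0.0578


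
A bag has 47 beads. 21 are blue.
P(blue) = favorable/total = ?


P = 21/47 = 0.4468

P = 0.4468


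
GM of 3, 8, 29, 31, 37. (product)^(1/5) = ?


Product = 3 × 8 × 29 × 31 × 37 = 798312
GM = 798312^(1/5) = 15.1508

GM = 15.1508


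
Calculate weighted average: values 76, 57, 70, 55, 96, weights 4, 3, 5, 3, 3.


Numerator = 76*4 + 57*3 + 70*5 + 55*3 + 96*3 = 1278
Denominator = 4 + 3 + 5 + 3 + 3 = 18
WM = 1278/18 = 71.0000

WM = 71.0000


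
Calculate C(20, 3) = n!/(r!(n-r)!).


C(20,3) = 20!/(3! × 17!)
= 2432902008176640000/(6 × 355687428096000)
= 1140

C(20,3) = 1140


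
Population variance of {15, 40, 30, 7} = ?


Mean = 23.0000
Squared deviations: 64.0000, 289.0000, 49.0000, 256.0000
Sum = 658.0000
Variance = 658.0000/4 = 164.5000

Variance = 164.5000


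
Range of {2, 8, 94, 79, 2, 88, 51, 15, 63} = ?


Max = 94, Min = 2
Range = 94 - 2 = 92

Range = 92


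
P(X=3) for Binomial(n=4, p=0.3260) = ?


C(4,3) = 4
p^3 = 0.034646
(1-p)^1 = 0.674000
P = 4 * 0.034646 * 0.674000 = 0.0934

P(X=3) = 0.0934


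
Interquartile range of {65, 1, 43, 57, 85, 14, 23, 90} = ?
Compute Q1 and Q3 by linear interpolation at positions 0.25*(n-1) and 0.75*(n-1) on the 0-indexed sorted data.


Sorted: 1, 14, 23, 43, 57, 65, 85, 90
Q1 (25th %ile) = 20.7500
Q3 (75th %ile) = 70.0000
IQR = 70.0000 - 20.7500 = 49.2500

IQR = 49.2500


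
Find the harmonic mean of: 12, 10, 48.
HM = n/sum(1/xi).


Sum of reciprocals = 1/12 + 1/10 + 1/48 = 0.204167
HM = 3/0.204167 = 14.6939

HM = 14.6939


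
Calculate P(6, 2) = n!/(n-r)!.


P(6,2) = 6!/4!
= 720/24
= 30

P(6,2) = 30


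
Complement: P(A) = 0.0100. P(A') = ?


P(not A) = 1 - 0.0100 = 0.9900

P(not A) = 0.9900


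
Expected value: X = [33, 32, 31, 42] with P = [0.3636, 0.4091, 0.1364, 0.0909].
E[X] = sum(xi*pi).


E[X] = 33*0.3636 + 32*0.4091 + 31*0.1364 + 42*0.0909
= 11.9988 + 13.0912 + 4.2284 + 3.8178
= 33.1362

E[X] = 33.1362


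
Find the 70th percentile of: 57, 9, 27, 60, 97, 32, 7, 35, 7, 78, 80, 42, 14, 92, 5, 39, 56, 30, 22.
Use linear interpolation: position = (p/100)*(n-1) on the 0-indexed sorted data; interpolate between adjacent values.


Sorted: 5, 7, 7, 9, 14, 22, 27, 30, 32, 35, 39, 42, 56, 57, 60, 78, 80, 92, 97
n = 19
Index = 70/100 * 18 = 12.6000
Lower = data[12] = 56, Upper = data[13] = 57
P70 = 56 + 0.6000*(1) = 56.6000

P70 = 56.6000


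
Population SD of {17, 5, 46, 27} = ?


Mean = 23.7500
Variance = 225.6875
SD = sqrt(225.6875) = 15.0229

SD = 15.0229


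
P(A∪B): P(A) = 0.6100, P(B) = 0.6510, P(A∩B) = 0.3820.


P(A∪B) = 0.6100 + 0.6510 - 0.3820
= 1.2610 - 0.3820
= 0.8790

P(A∪B) = 0.8790


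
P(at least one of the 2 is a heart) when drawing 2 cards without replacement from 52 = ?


P(at least one) = 1 - P(none)
P(none) = (39/52) × (38/51) = 0.558824
P(at least one) = 1 - 0.558824 = 0.4412

P = 0.4412


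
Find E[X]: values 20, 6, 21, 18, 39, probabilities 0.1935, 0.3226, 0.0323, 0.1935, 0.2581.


E[X] = 20*0.1935 + 6*0.3226 + 21*0.0323 + 18*0.1935 + 39*0.2581
= 3.8700 + 1.9356 + 0.6783 + 3.4830 + 10.0659
= 20.0328

E[X] = 20.0328


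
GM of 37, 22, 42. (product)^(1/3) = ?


Product = 37 × 22 × 42 = 34188
GM = 34188^(1/3) = 32.4557

GM = 32.4557


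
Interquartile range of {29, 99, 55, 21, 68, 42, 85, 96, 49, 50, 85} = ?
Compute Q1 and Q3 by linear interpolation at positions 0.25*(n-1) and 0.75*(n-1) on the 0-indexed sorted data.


Sorted: 21, 29, 42, 49, 50, 55, 68, 85, 85, 96, 99
Q1 (25th %ile) = 45.5000
Q3 (75th %ile) = 85.0000
IQR = 85.0000 - 45.5000 = 39.5000

IQR = 39.5000


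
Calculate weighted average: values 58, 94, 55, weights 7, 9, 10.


Numerator = 58*7 + 94*9 + 55*10 = 1802
Denominator = 7 + 9 + 10 = 26
WM = 1802/26 = 69.3077

WM = 69.3077


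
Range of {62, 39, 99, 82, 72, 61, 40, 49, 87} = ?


Max = 99, Min = 39
Range = 99 - 39 = 60

Range = 60


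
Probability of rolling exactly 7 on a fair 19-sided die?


Favorable outcomes (roll = 7): 1
Total outcomes = 19
P = 1/19 = 0.0526

P = 0.0526


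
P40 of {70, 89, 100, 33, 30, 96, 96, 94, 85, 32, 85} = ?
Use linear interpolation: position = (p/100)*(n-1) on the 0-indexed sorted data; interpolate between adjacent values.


Sorted: 30, 32, 33, 70, 85, 85, 89, 94, 96, 96, 100
n = 11
Index = 40/100 * 10 = 4.0000
Lower = data[4] = 85, Upper = data[5] = 85
P40 = 85 + 0*(0) = 85.0000

P40 = 85.0000


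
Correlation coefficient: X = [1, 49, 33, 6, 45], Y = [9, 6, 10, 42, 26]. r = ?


Mean X = 26.8000, Mean Y = 18.6000
SD X = 19.803030, SD Y = 13.617636
Cov = -87.480000
r = -87.480000/(19.803030*13.617636) = -0.3244

r = -0.3244


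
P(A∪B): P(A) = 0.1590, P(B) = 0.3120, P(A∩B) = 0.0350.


P(A∪B) = 0.1590 + 0.3120 - 0.0350
= 0.4710 - 0.0350
= 0.4360

P(A∪B) = 0.4360


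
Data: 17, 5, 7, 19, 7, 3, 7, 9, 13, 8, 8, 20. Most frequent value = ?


Frequencies: 3:1, 5:1, 7:3, 8:2, 9:1, 13:1, 17:1, 19:1, 20:1
Max frequency = 3
Mode = 7

Mode = 7


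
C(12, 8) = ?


C(12,8) = 12!/(8! × 4!)
= 479001600/(40320 × 24)
= 495

C(12,8) = 495


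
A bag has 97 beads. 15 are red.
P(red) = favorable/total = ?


P = 15/97 = 0.1546

P = 0.1546


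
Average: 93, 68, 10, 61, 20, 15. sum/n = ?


Sum = 93 + 68 + 10 + 61 + 20 + 15 = 267
n = 6
Mean = 267/6 = 44.5000

Mean = 44.5000


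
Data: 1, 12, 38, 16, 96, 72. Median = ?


Sorted: 1, 12, 16, 38, 72, 96
n = 6 (even)
Middle values: 16 and 38
Median = (16+38)/2 = 27.0000

Median = 27.0000


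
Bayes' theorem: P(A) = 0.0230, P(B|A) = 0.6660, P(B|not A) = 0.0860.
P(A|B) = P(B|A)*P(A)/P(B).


P(B) = P(B|A)*P(A) + P(B|A')*P(A')
= 0.6660*0.0230 + 0.0860*0.9770
= 0.015318 + 0.084022 = 0.099340
P(A|B) = 0.015318/0.099340 = 0.1542

P(A|B) = 0.1542


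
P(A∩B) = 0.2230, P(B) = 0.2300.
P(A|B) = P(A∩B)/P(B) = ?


P(A|B) = 0.2230/0.2300 = 0.9696

P(A|B) = 0.9696


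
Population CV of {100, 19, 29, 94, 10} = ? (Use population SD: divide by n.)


Mean = 50.4000
SD = 38.5673
CV = (38.5673/50.4000)*100 = 76.5225%

CV = 76.5225%


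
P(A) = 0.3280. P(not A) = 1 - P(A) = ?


P(not A) = 1 - 0.3280 = 0.6720

P(not A) = 0.6720


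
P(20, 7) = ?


P(20,7) = 20!/13!
= 2432902008176640000/6227020800
= 390700800

P(20,7) = 390700800


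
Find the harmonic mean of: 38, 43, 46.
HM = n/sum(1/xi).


Sum of reciprocals = 1/38 + 1/43 + 1/46 = 0.071311
HM = 3/0.071311 = 42.0694

HM = 42.0694


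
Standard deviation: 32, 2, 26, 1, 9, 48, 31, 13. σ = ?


Mean = 20.2500
Variance = 242.4375
SD = sqrt(242.4375) = 15.5704

SD = 15.5704


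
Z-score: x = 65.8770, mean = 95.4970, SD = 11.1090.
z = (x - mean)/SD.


z = (65.8770 - 95.4970)/11.1090
= -29.6200/11.1090
= -2.6663

z = -2.6663


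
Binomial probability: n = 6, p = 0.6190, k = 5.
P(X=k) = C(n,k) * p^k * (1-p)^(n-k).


C(6,5) = 6
p^5 = 0.090877
(1-p)^1 = 0.381000
P = 6 * 0.090877 * 0.381000 = 0.2077

P(X=5) = 0.2077


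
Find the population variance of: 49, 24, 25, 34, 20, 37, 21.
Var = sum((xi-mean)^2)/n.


Mean = 30.0000
Squared deviations: 361.0000, 36.0000, 25.0000, 16.0000, 100.0000, 49.0000, 81.0000
Sum = 668.0000
Variance = 668.0000/7 = 95.4286

Variance = 95.4286


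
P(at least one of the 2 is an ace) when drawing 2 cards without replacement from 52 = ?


P(at least one) = 1 - P(none)
P(none) = (48/52) × (47/51) = 0.850679
P(at least one) = 1 - 0.850679 = 0.1493

P = 0.1493


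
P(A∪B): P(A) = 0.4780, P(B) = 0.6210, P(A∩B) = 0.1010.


P(A∪B) = 0.4780 + 0.6210 - 0.1010
= 1.0990 - 0.1010
= 0.9980

P(A∪B) = 0.9980


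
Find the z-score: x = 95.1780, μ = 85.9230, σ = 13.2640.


z = (95.1780 - 85.9230)/13.2640
= 9.2550/13.2640
= 0.6978

z = 0.6978


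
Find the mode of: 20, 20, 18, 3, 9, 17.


Frequencies: 3:1, 9:1, 17:1, 18:1, 20:2
Max frequency = 2
Mode = 20

Mode = 20


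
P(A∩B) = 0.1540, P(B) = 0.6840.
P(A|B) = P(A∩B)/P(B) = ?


P(A|B) = 0.1540/0.6840 = 0.2251

P(A|B) = 0.2251


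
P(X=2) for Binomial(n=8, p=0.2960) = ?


C(8,2) = 28
p^2 = 0.087616
(1-p)^6 = 0.121741
P = 28 * 0.087616 * 0.121741 = 0.2987

P(X=2) = 0.2987


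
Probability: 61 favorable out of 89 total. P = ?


P = 61/89 = 0.6854

P = 0.6854


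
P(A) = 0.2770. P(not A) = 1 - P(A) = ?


P(not A) = 1 - 0.2770 = 0.7230

P(not A) = 0.7230


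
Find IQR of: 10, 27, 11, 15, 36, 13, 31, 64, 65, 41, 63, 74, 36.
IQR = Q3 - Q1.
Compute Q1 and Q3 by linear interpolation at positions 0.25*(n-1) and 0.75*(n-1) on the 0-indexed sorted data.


Sorted: 10, 11, 13, 15, 27, 31, 36, 36, 41, 63, 64, 65, 74
Q1 (25th %ile) = 15.0000
Q3 (75th %ile) = 63.0000
IQR = 63.0000 - 15.0000 = 48.0000

IQR = 48.0000


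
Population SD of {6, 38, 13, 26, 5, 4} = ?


Mean = 15.3333
Variance = 159.2222
SD = sqrt(159.2222) = 12.6183

SD = 12.6183


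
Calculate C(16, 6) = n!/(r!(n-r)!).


C(16,6) = 16!/(6! × 10!)
= 20922789888000/(720 × 3628800)
= 8008

C(16,6) = 8008


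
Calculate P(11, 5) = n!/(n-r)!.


P(11,5) = 11!/6!
= 39916800/720
= 55440

P(11,5) = 55440


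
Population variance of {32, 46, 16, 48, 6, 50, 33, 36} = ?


Mean = 33.3750
Squared deviations: 1.8906, 159.3906, 301.8906, 213.8906, 749.3906, 276.3906, 0.1406, 6.8906
Sum = 1709.8750
Variance = 1709.8750/8 = 213.7344

Variance = 213.7344


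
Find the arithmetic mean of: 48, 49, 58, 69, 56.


Sum = 48 + 49 + 58 + 69 + 56 = 280
n = 5
Mean = 280/5 = 56.0000

Mean = 56.0000


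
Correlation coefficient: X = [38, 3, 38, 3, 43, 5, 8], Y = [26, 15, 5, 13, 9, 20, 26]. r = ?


Mean X = 19.7143, Mean Y = 16.2857
SD X = 17.416858, SD Y = 7.515969
Cov = -41.489796
r = -41.489796/(17.416858*7.515969) = -0.3169

r = -0.3169


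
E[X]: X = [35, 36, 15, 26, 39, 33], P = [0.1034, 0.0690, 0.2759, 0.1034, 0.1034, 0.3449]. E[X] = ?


E[X] = 35*0.1034 + 36*0.0690 + 15*0.2759 + 26*0.1034 + 39*0.1034 + 33*0.3449
= 3.6190 + 2.4840 + 4.1385 + 2.6884 + 4.0326 + 11.3817
= 28.3442

E[X] = 28.3442


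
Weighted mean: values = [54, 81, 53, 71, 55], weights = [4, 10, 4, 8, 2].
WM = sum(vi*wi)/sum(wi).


Numerator = 54*4 + 81*10 + 53*4 + 71*8 + 55*2 = 1916
Denominator = 4 + 10 + 4 + 8 + 2 = 28
WM = 1916/28 = 68.4286

WM = 68.4286


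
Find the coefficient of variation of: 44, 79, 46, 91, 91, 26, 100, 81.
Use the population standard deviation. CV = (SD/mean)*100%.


Mean = 69.7500
SD = 25.4251
CV = (25.4251/69.7500)*100 = 36.4518%

CV = 36.4518%


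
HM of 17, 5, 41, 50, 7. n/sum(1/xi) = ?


Sum of reciprocals = 1/17 + 1/5 + 1/41 + 1/50 + 1/7 = 0.446071
HM = 5/0.446071 = 11.2090

HM = 11.2090


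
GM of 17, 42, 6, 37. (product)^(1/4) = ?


Product = 17 × 42 × 6 × 37 = 158508
GM = 158508^(1/4) = 19.9532

GM = 19.9532


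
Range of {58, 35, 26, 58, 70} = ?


Max = 70, Min = 26
Range = 70 - 26 = 44

Range = 44


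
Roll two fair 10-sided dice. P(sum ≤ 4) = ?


Total outcomes = 10×10 = 100
Favorable (sum ≤ 4): 6
P = 6/100 = 0.0600

P = 0.0600


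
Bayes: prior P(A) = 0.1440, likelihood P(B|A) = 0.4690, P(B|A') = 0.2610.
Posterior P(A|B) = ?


P(B) = P(B|A)*P(A) + P(B|A')*P(A')
= 0.4690*0.1440 + 0.2610*0.8560
= 0.067536 + 0.223416 = 0.290952
P(A|B) = 0.067536/0.290952 = 0.2321

P(A|B) = 0.2321


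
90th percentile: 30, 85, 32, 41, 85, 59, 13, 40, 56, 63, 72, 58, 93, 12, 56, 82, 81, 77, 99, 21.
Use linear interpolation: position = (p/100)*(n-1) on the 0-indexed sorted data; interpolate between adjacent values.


Sorted: 12, 13, 21, 30, 32, 40, 41, 56, 56, 58, 59, 63, 72, 77, 81, 82, 85, 85, 93, 99
n = 20
Index = 90/100 * 19 = 17.1000
Lower = data[17] = 85, Upper = data[18] = 93
P90 = 85 + 0.1000*(8) = 85.8000

P90 = 85.8000


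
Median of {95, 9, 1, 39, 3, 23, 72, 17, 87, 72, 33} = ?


Sorted: 1, 3, 9, 17, 23, 33, 39, 72, 72, 87, 95
n = 11 (odd)
Middle value = 33

Median = 33


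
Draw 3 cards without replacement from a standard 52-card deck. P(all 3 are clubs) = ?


P(all clubs) = (13/52) × (12/51) × (11/50)
= 0.0129

P = 0.0129


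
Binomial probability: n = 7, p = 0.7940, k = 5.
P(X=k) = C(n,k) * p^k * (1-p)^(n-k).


C(7,5) = 21
p^5 = 0.315575
(1-p)^2 = 0.042436
P = 21 * 0.315575 * 0.042436 = 0.2812

P(X=5) = 0.2812


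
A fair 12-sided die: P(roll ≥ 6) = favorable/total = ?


Favorable outcomes (roll ≥ 6): 7
Total outcomes = 12
P = 7/12 = 0.5833

P = 0.5833


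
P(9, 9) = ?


P(9,9) = 9!/0!
= 362880/1
= 362880

P(9,9) = 362880


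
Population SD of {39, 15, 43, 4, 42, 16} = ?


Mean = 26.5000
Variance = 236.2500
SD = sqrt(236.2500) = 15.3704

SD = 15.3704


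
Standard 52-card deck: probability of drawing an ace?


4 aces in 52 cards
P = 4/52 = 0.0769

P = 0.0769


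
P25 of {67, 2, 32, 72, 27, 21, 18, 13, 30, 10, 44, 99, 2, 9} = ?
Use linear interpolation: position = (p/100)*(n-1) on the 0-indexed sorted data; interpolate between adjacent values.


Sorted: 2, 2, 9, 10, 13, 18, 21, 27, 30, 32, 44, 67, 72, 99
n = 14
Index = 25/100 * 13 = 3.2500
Lower = data[3] = 10, Upper = data[4] = 13
P25 = 10 + 0.2500*(3) = 10.7500

P25 = 10.7500


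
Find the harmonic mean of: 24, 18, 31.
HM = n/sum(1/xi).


Sum of reciprocals = 1/24 + 1/18 + 1/31 = 0.129480
HM = 3/0.129480 = 23.1696

HM = 23.1696


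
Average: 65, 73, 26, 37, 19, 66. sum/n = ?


Sum = 65 + 73 + 26 + 37 + 19 + 66 = 286
n = 6
Mean = 286/6 = 47.6667

Mean = 47.6667


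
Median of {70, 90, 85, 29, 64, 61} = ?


Sorted: 29, 61, 64, 70, 85, 90
n = 6 (even)
Middle values: 64 and 70
Median = (64+70)/2 = 67.0000

Median = 67.0000


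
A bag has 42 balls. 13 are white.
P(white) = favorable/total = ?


P = 13/42 = 0.3095

P = 0.3095


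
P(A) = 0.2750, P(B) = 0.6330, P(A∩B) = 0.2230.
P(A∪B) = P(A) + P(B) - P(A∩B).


P(A∪B) = 0.2750 + 0.6330 - 0.2230
= 0.9080 - 0.2230
= 0.6850

P(A∪B) = 0.6850


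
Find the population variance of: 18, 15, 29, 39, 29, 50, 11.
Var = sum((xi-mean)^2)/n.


Mean = 27.2857
Squared deviations: 86.2245, 150.9388, 2.9388, 137.2245, 2.9388, 515.9388, 265.2245
Sum = 1161.4286
Variance = 1161.4286/7 = 165.9184

Variance = 165.9184


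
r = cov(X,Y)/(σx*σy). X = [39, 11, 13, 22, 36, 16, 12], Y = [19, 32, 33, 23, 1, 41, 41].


Mean X = 21.2857, Mean Y = 27.1429
SD X = 10.819484, SD Y = 13.141304
Cov = -118.897959
r = -118.897959/(10.819484*13.141304) = -0.8362

r = -0.8362


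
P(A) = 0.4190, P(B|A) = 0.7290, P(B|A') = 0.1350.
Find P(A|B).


P(B) = P(B|A)*P(A) + P(B|A')*P(A')
= 0.7290*0.4190 + 0.1350*0.5810
= 0.305451 + 0.078435 = 0.383886
P(A|B) = 0.305451/0.383886 = 0.7957

P(A|B) = 0.7957


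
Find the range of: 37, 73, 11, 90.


Max = 90, Min = 11
Range = 90 - 11 = 79

Range = 79


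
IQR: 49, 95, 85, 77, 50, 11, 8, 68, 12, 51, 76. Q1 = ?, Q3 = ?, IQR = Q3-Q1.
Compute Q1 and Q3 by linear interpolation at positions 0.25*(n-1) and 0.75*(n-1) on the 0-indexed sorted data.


Sorted: 8, 11, 12, 49, 50, 51, 68, 76, 77, 85, 95
Q1 (25th %ile) = 30.5000
Q3 (75th %ile) = 76.5000
IQR = 76.5000 - 30.5000 = 46.0000

IQR = 46.0000


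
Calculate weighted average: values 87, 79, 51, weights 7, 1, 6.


Numerator = 87*7 + 79*1 + 51*6 = 994
Denominator = 7 + 1 + 6 = 14
WM = 994/14 = 71.0000

WM = 71.0000


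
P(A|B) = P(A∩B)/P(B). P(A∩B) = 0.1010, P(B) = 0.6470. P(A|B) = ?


P(A|B) = 0.1010/0.6470 = 0.1561

P(A|B) = 0.1561


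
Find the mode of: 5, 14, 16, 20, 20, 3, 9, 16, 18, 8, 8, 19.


Frequencies: 3:1, 5:1, 8:2, 9:1, 14:1, 16:2, 18:1, 19:1, 20:2
Max frequency = 2
Mode = 8, 16, 20

Mode = 8, 16, 20


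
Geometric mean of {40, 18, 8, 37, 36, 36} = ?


Product = 40 × 18 × 8 × 37 × 36 × 36 = 276203520
GM = 276203520^(1/6) = 25.5195

GM = 25.5195


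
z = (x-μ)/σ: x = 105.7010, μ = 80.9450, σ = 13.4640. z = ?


z = (105.7010 - 80.9450)/13.4640
= 24.7560/13.4640
= 1.8387

z = 1.8387


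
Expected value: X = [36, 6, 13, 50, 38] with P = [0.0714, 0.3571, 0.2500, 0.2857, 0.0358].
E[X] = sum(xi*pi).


E[X] = 36*0.0714 + 6*0.3571 + 13*0.2500 + 50*0.2857 + 38*0.0358
= 2.5704 + 2.1426 + 3.2500 + 14.2850 + 1.3604
= 23.6084

E[X] = 23.6084


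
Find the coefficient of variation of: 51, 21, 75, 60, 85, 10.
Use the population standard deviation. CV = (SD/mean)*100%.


Mean = 50.3333
SD = 27.0534
CV = (27.0534/50.3333)*100 = 53.7486%

CV = 53.7486%


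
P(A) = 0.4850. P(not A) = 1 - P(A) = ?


P(not A) = 1 - 0.4850 = 0.5150

P(not A) = 0.5150


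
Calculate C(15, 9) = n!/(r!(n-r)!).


C(15,9) = 15!/(9! × 6!)
= 1307674368000/(362880 × 720)
= 5005

C(15,9) = 5005


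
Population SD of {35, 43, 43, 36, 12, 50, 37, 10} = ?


Mean = 33.2500
Variance = 185.9375
SD = sqrt(185.9375) = 13.6359

SD = 13.6359


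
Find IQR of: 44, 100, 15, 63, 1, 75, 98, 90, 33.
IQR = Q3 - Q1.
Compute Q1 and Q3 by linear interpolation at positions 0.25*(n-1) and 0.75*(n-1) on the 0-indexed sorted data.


Sorted: 1, 15, 33, 44, 63, 75, 90, 98, 100
Q1 (25th %ile) = 33.0000
Q3 (75th %ile) = 90.0000
IQR = 90.0000 - 33.0000 = 57.0000

IQR = 57.0000


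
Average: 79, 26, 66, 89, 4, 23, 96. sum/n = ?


Sum = 79 + 26 + 66 + 89 + 4 + 23 + 96 = 383
n = 7
Mean = 383/7 = 54.7143

Mean = 54.7143


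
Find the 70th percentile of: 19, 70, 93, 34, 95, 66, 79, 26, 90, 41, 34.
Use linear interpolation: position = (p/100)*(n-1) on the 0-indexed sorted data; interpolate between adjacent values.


Sorted: 19, 26, 34, 34, 41, 66, 70, 79, 90, 93, 95
n = 11
Index = 70/100 * 10 = 7.0000
Lower = data[7] = 79, Upper = data[8] = 90
P70 = 79 + 0*(11) = 79.0000

P70 = 79.0000


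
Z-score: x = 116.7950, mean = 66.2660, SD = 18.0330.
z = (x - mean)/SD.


z = (116.7950 - 66.2660)/18.0330
= 50.5290/18.0330
= 2.8020

z = 2.8020


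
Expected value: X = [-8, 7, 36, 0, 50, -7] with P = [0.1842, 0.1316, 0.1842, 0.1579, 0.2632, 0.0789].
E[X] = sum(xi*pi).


E[X] = -8*0.1842 + 7*0.1316 + 36*0.1842 + 0*0.1579 + 50*0.2632 - 7*0.0789
= -1.4736 + 0.9212 + 6.6312 + 0 + 13.1600 - 0.5523
= 18.6865

E[X] = 18.6865


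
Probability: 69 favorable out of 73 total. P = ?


P = 69/73 = 0.9452

P = 0.9452


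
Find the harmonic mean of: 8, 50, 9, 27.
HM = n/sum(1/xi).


Sum of reciprocals = 1/8 + 1/50 + 1/9 + 1/27 = 0.293148
HM = 4/0.293148 = 13.6450

HM = 13.6450


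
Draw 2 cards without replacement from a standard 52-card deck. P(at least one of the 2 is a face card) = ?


P(at least one) = 1 - P(none)
P(none) = (40/52) × (39/51) = 0.588235
P(at least one) = 1 - 0.588235 = 0.4118

P = 0.4118


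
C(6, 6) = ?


C(6,6) = 6!/(6! × 0!)
= 720/(720 × 1)
= 1

C(6,6) = 1


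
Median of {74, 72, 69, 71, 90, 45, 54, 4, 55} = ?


Sorted: 4, 45, 54, 55, 69, 71, 72, 74, 90
n = 9 (odd)
Middle value = 69

Median = 69


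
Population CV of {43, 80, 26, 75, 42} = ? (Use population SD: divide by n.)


Mean = 53.2000
SD = 20.7981
CV = (20.7981/53.2000)*100 = 39.0941%

CV = 39.0941%


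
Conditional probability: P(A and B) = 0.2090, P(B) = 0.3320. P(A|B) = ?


P(A|B) = 0.2090/0.3320 = 0.6295

P(A|B) = 0.6295


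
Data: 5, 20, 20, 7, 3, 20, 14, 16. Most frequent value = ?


Frequencies: 3:1, 5:1, 7:1, 14:1, 16:1, 20:3
Max frequency = 3
Mode = 20

Mode = 20


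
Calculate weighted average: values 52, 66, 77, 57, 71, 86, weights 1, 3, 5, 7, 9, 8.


Numerator = 52*1 + 66*3 + 77*5 + 57*7 + 71*9 + 86*8 = 2361
Denominator = 1 + 3 + 5 + 7 + 9 + 8 = 33
WM = 2361/33 = 71.5455

WM = 71.5455


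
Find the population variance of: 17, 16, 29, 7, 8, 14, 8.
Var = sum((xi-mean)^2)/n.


Mean = 14.1429
Squared deviations: 8.1633, 3.4490, 220.7347, 51.0204, 37.7347, 0.0204, 37.7347
Sum = 358.8571
Variance = 358.8571/7 = 51.2653

Variance = 51.2653


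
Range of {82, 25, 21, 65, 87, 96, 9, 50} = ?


Max = 96, Min = 9
Range = 96 - 9 = 87

Range = 87


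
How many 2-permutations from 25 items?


P(25,2) = 25!/23!
= 15511210043330985984000000/25852016738884976640000
= 600

P(25,2) = 600


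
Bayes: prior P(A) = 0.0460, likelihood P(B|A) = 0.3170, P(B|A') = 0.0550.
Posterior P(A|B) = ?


P(B) = P(B|A)*P(A) + P(B|A')*P(A')
= 0.3170*0.0460 + 0.0550*0.9540
= 0.014582 + 0.052470 = 0.067052
P(A|B) = 0.014582/0.067052 = 0.2175

P(A|B) = 0.2175


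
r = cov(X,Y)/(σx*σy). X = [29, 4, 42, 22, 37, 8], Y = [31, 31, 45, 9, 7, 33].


Mean X = 23.6667, Mean Y = 26.0000
SD X = 14.007934, SD Y = 13.601471
Cov = -9.666667
r = -9.666667/(14.007934*13.601471) = -0.0507

r = -0.0507


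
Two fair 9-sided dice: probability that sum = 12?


Total outcomes = 9×9 = 81
Favorable (sum = 12): 7
P = 7/81 = 0.0864

P = 0.0864


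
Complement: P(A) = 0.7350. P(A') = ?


P(not A) = 1 - 0.7350 = 0.2650

P(not A) = 0.2650


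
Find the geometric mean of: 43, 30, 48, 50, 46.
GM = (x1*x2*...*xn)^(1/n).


Product = 43 × 30 × 48 × 50 × 46 = 142416000
GM = 142416000^(1/5) = 42.7279

GM = 42.7279


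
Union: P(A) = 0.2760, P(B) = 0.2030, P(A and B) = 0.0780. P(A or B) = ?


P(A∪B) = 0.2760 + 0.2030 - 0.0780
= 0.4790 - 0.0780
= 0.4010

P(A∪B) = 0.4010


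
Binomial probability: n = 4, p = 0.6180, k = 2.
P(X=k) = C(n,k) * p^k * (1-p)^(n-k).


C(4,2) = 6
p^2 = 0.381924
(1-p)^2 = 0.145924
P = 6 * 0.381924 * 0.145924 = 0.3344

P(X=2) = 0.3344


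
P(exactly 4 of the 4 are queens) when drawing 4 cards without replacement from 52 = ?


Hypergeometric: P(X=4) = C(4,4)·C(48,0) / C(52,4)
= 1 × 1 / 270725
= 1/270725 = 3.6938e-06

P = 3.6938e-06


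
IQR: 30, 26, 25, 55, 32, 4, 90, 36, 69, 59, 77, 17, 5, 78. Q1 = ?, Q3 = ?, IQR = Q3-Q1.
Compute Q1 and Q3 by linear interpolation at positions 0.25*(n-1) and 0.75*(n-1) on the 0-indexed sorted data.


Sorted: 4, 5, 17, 25, 26, 30, 32, 36, 55, 59, 69, 77, 78, 90
Q1 (25th %ile) = 25.2500
Q3 (75th %ile) = 66.5000
IQR = 66.5000 - 25.2500 = 41.2500

IQR = 41.2500


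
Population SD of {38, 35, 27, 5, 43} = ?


Mean = 29.6000
Variance = 178.2400
SD = sqrt(178.2400) = 13.3507

SD = 13.3507


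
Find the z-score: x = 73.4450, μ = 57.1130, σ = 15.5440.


z = (73.4450 - 57.1130)/15.5440
= 16.3320/15.5440
= 1.0507

z = 1.0507


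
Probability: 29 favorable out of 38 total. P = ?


P = 29/38 = 0.7632

P = 0.7632


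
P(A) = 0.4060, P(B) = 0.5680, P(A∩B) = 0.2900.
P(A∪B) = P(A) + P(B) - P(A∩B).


P(A∪B) = 0.4060 + 0.5680 - 0.2900
= 0.9740 - 0.2900
= 0.6840

P(A∪B) = 0.6840


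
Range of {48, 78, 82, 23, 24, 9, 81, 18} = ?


Max = 82, Min = 9
Range = 82 - 9 = 73

Range = 73


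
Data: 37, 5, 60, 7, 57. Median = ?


Sorted: 5, 7, 37, 57, 60
n = 5 (odd)
Middle value = 37

Median = 37


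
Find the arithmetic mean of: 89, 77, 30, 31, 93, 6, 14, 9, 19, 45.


Sum = 89 + 77 + 30 + 31 + 93 + 6 + 14 + 9 + 19 + 45 = 413
n = 10
Mean = 413/10 = 41.3000

Mean = 41.3000


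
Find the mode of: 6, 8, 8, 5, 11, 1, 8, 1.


Frequencies: 1:2, 5:1, 6:1, 8:3, 11:1
Max frequency = 3
Mode = 8

Mode = 8


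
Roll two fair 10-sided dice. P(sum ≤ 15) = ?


Total outcomes = 10×10 = 100
Favorable (sum ≤ 15): 85
P = 85/100 = 0.8500

P = 0.8500


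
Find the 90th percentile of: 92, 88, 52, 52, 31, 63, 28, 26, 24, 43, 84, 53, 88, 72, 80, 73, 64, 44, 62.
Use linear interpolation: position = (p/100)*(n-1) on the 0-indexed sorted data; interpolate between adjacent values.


Sorted: 24, 26, 28, 31, 43, 44, 52, 52, 53, 62, 63, 64, 72, 73, 80, 84, 88, 88, 92
n = 19
Index = 90/100 * 18 = 16.2000
Lower = data[16] = 88, Upper = data[17] = 88
P90 = 88 + 0.2000*(0) = 88.0000

P90 = 88.0000


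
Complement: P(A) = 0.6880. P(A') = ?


P(not A) = 1 - 0.6880 = 0.3120

P(not A) = 0.3120


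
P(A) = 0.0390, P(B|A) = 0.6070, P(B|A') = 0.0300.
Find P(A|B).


P(B) = P(B|A)*P(A) + P(B|A')*P(A')
= 0.6070*0.0390 + 0.0300*0.9610
= 0.023673 + 0.028830 = 0.052503
P(A|B) = 0.023673/0.052503 = 0.4509

P(A|B) = 0.4509


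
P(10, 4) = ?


P(10,4) = 10!/6!
= 3628800/720
= 5040

P(10,4) = 5040


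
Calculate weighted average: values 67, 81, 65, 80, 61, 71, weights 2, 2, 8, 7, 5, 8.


Numerator = 67*2 + 81*2 + 65*8 + 80*7 + 61*5 + 71*8 = 2249
Denominator = 2 + 2 + 8 + 7 + 5 + 8 = 32
WM = 2249/32 = 70.2812

WM = 70.2812


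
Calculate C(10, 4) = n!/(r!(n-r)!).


C(10,4) = 10!/(4! × 6!)
= 3628800/(24 × 720)
= 210

C(10,4) = 210


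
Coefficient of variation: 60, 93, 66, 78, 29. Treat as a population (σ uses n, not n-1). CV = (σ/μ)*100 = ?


Mean = 65.2000
SD = 21.3298
CV = (21.3298/65.2000)*100 = 32.7144%

CV = 32.7144%


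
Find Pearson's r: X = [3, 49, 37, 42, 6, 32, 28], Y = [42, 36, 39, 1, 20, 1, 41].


Mean X = 28.1429, Mean Y = 25.7143
SD X = 16.225452, SD Y = 17.052141
Cov = -55.816327
r = -55.816327/(16.225452*17.052141) = -0.2017

r = -0.2017


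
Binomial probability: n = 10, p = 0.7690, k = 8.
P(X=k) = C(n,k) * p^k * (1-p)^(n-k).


C(10,8) = 45
p^8 = 0.122296
(1-p)^2 = 0.053361
P = 45 * 0.122296 * 0.053361 = 0.2937

P(X=8) = 0.2937


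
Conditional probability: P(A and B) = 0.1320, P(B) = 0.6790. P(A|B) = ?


P(A|B) = 0.1320/0.6790 = 0.1944

P(A|B) = 0.1944


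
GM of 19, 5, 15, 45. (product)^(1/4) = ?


Product = 19 × 5 × 15 × 45 = 64125
GM = 64125^(1/4) = 15.9132

GM = 15.9132


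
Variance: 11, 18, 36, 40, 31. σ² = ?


Mean = 27.2000
Squared deviations: 262.4400, 84.6400, 77.4400, 163.8400, 14.4400
Sum = 602.8000
Variance = 602.8000/5 = 120.5600

Variance = 120.5600


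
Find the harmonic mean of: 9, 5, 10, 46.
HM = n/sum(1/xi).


Sum of reciprocals = 1/9 + 1/5 + 1/10 + 1/46 = 0.432850
HM = 4/0.432850 = 9.2411

HM = 9.2411


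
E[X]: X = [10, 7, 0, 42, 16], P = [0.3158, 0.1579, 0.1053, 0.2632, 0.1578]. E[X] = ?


E[X] = 10*0.3158 + 7*0.1579 + 0*0.1053 + 42*0.2632 + 16*0.1578
= 3.1580 + 1.1053 + 0 + 11.0544 + 2.5248
= 17.8425

E[X] = 17.8425


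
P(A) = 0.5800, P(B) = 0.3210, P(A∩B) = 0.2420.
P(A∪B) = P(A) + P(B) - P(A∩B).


P(A∪B) = 0.5800 + 0.3210 - 0.2420
= 0.9010 - 0.2420
= 0.6590

P(A∪B) = 0.6590


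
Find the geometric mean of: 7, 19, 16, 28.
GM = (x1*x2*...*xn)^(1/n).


Product = 7 × 19 × 16 × 28 = 59584
GM = 59584^(1/4) = 15.6236

GM = 15.6236


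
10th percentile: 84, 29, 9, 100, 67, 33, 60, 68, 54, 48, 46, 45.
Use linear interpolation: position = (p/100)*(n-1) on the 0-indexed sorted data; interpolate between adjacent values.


Sorted: 9, 29, 33, 45, 46, 48, 54, 60, 67, 68, 84, 100
n = 12
Index = 10/100 * 11 = 1.1000
Lower = data[1] = 29, Upper = data[2] = 33
P10 = 29 + 0.1000*(4) = 29.4000

P10 = 29.4000


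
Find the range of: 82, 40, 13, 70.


Max = 82, Min = 13
Range = 82 - 13 = 69

Range = 69


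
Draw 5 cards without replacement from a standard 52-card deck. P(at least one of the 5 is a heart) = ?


P(at least one) = 1 - P(none)
P(none) = (39/52) × (38/51) × (37/50) × (36/49) × (35/48) = 0.221534
P(at least one) = 1 - 0.221534 = 0.7785

P = 0.7785


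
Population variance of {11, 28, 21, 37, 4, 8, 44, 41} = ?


Mean = 24.2500
Squared deviations: 175.5625, 14.0625, 10.5625, 162.5625, 410.0625, 264.0625, 390.0625, 280.5625
Sum = 1707.5000
Variance = 1707.5000/8 = 213.4375

Variance = 213.4375


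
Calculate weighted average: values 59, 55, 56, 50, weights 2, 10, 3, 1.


Numerator = 59*2 + 55*10 + 56*3 + 50*1 = 886
Denominator = 2 + 10 + 3 + 1 = 16
WM = 886/16 = 55.3750

WM = 55.3750
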